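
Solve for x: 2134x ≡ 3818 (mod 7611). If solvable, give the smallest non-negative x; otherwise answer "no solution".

3497

First find gcd(2134, 7611):
7611 = 3·2134 + 1209
2134 = 1·1209 + 925
1209 = 1·925 + 284
925 = 3·284 + 73
284 = 3·73 + 65
73 = 1·65 + 8
65 = 8·8 + 1
8 = 8·1 + 0
gcd = 1, so a unique solution mod 7611 exists.
Back-substitute for the Bézout coefficients:
1 = 65 − 8·8
1 = −8·73 + 9·65
1 = 9·284 − 35·73
1 = −35·925 + 114·284
1 = 114·1209 − 149·925
1 = −149·2134 + 263·1209
1 = 263·7611 − 938·2134
So 2134·(-938) ≡ 1 (mod 7611), giving 2134⁻¹ ≡ 6673.
x ≡ 2134⁻¹·3818 ≡ 6673·3818 ≡ 3497 (mod 7611).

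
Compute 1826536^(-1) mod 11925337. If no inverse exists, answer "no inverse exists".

9236140

gcd(11925337, 1826536) by repeated division:
11925337 = 6·1826536 + 966121
1826536 = 1·966121 + 860415
966121 = 1·860415 + 105706
860415 = 8·105706 + 14767
105706 = 7·14767 + 2337
14767 = 6·2337 + 745
2337 = 3·745 + 102
745 = 7·102 + 31
102 = 3·31 + 9
31 = 3·9 + 4
9 = 2·4 + 1
4 = 4·1 + 0
gcd = 1, so the inverse exists. Back-substitute:
1 = 9 − 2·4
1 = −2·31 + 7·9
1 = 7·102 − 23·31
1 = −23·745 + 168·102
1 = 168·2337 − 527·745
1 = −527·14767 + 3330·2337
1 = 3330·105706 − 23837·14767
1 = −23837·860415 + 194026·105706
1 = 194026·966121 − 217863·860415
1 = −217863·1826536 + 411889·966121
1 = 411889·11925337 − 2689197·1826536
Thus 1826536·(-2689197) ≡ 1 (mod 11925337); reducing, -2689197 mod 11925337 = 9236140.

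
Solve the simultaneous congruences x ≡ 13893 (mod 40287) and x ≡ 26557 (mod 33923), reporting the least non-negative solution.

1067820828

Write x = 13893 + 40287·k. Then 40287·k ≡ 26557 − 13893 ≡ 12664 (mod 33923).
Need 40287⁻¹ mod 33923. Extended Euclid on (33923, 6364):
33923 = 5·6364 + 2103
6364 = 3·2103 + 55
2103 = 38·55 + 13
55 = 4·13 + 3
13 = 4·3 + 1
3 = 3·1 + 0
Back-substitute:
1 = 13 − 4·3
1 = −4·55 + 17·13
1 = 17·2103 − 650·55
1 = −650·6364 + 1967·2103
1 = 1967·33923 − 10485·6364
40287⁻¹ ≡ 23438 (mod 33923), so k ≡ 23438·12664 ≡ 26505 (mod 33923).
x = 13893 + 40287·26505 = 1067820828.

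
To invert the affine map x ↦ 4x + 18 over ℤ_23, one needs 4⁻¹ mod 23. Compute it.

6

Extended Euclidean algorithm:
23 = 5*4 + 3
4 = 1*3 + 1
3 = 3*1 + 0
Since gcd(4, 23) = 1, back-substitute to write 1 as a combination:
1 = 4 − 3
1 = −23 + 6·4
So 4·6 ≡ 1 (mod 23).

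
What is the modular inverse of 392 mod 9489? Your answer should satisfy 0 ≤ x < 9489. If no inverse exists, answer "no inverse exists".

6560

Extended Euclidean algorithm:
9489 = 24*392 + 81
392 = 4*81 + 68
81 = 1*68 + 13
68 = 5*13 + 3
13 = 4*3 + 1
3 = 3*1 + 0
gcd = 1, so the inverse exists. Back-substitute:
1 = 13 − 4·3
1 = −4·68 + 21·13
1 = 21·81 − 25·68
1 = −25·392 + 121·81
1 = 121·9489 − 2929·392
Thus 392·(-2929) ≡ 1 (mod 9489); reducing, -2929 mod 9489 = 6560.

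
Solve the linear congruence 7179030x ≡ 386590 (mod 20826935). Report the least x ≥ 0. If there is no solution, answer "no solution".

First find gcd(7179030, 20826935):
20826935 = 2*7179030 + 6468875
7179030 = 1*6468875 + 710155
6468875 = 9*710155 + 77480
710155 = 9*77480 + 12835
77480 = 6*12835 + 470
12835 = 27*470 + 145
470 = 3*145 + 35
145 = 4*35 + 5
35 = 7*5 + 0
gcd = 5 and 5 | 386590, so solutions exist. Divide through by 5: 1435806x ≡ 77318 (mod 4165387).
Now find 1435806⁻¹ mod 4165387:
4165387 = 2×1435806 + 1293775
1435806 = 1×1293775 + 142031
1293775 = 9×142031 + 15496
142031 = 9×15496 + 2567
15496 = 6×2567 + 94
2567 = 27×94 + 29
94 = 3×29 + 7
29 = 4×7 + 1
7 = 7×1 + 0
Back-substitute:
1 = 29 − 4·7
1 = −4·94 + 13·29
1 = 13·2567 − 355·94
1 = −355·15496 + 2143·2567
1 = 2143·142031 − 19642·15496
1 = −19642·1293775 + 178921·142031
1 = 178921·1435806 − 198563·1293775
1 = −198563·4165387 + 576047·1435806
So 1435806⁻¹ ≡ 576047 (mod 4165387).
Then x ≡ 576047·77318 ≡ 2484142 (mod 4165387); the smallest non-negative solution is x = 2484142.

2484142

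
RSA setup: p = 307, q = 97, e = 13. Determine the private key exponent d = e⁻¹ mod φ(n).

22597

φ(n) = (p−1)(q−1) = 306·96 = 29376.
Need d with 13·d ≡ 1 (mod 29376). Apply the extended Euclidean algorithm:
29376 = 2259·13 + 9
13 = 1·9 + 4
9 = 2·4 + 1
4 = 4·1 + 0
Back-substitute:
1 = 9 − 2·4
1 = −2·13 + 3·9
1 = 3·29376 − 6779·13
So 13·(-6779) ≡ 1 (mod 29376), hence d ≡ -6779 ≡ 22597 (mod 29376).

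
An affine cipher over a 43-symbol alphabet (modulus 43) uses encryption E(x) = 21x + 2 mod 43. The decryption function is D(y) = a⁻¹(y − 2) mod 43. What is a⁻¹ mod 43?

41

Extended Euclidean algorithm:
43 = 2×21 + 1
21 = 21×1 + 0
Since gcd(21, 43) = 1, back-substitute to write 1 as a combination:
1 = 43 − 2·21
Thus 21·(-2) ≡ 1 (mod 43); reducing, -2 mod 43 = 41.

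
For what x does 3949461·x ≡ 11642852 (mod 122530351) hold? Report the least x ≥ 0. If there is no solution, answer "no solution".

51518110

First find gcd(3949461, 122530351):
122530351 = 31·3949461 + 97060
3949461 = 40·97060 + 67061
97060 = 1·67061 + 29999
67061 = 2·29999 + 7063
29999 = 4·7063 + 1747
7063 = 4·1747 + 75
1747 = 23·75 + 22
75 = 3·22 + 9
22 = 2·9 + 4
9 = 2·4 + 1
4 = 4·1 + 0
gcd = 1, so a unique solution mod 122530351 exists.
Back-substitute for the Bézout coefficients:
1 = 9 − 2·4
1 = −2·22 + 5·9
1 = 5·75 − 17·22
1 = −17·1747 + 396·75
1 = 396·7063 − 1601·1747
1 = −1601·29999 + 6800·7063
1 = 6800·67061 − 15201·29999
1 = −15201·97060 + 22001·67061
1 = 22001·3949461 − 895241·97060
1 = −895241·122530351 + 27774472·3949461
So 3949461·(27774472) ≡ 1 (mod 122530351), giving 3949461⁻¹ ≡ 27774472.
x ≡ 3949461⁻¹·11642852 ≡ 27774472·11642852 ≡ 51518110 (mod 122530351).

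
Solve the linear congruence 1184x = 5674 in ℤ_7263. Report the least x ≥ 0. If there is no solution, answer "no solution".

First find gcd(1184, 7263):
7263 = 6*1184 + 159
1184 = 7*159 + 71
159 = 2*71 + 17
71 = 4*17 + 3
17 = 5*3 + 2
3 = 1*2 + 1
2 = 2*1 + 0
gcd = 1, so a unique solution mod 7263 exists.
Back-substitute for the Bézout coefficients:
1 = 3 − 2
1 = −17 + 6·3
1 = 6·71 − 25·17
1 = −25·159 + 56·71
1 = 56·1184 − 417·159
1 = −417·7263 + 2558·1184
So 1184·(2558) ≡ 1 (mod 7263), giving 1184⁻¹ ≡ 2558.
x ≡ 1184⁻¹·5674 ≡ 2558·5674 ≡ 2618 (mod 7263).

2618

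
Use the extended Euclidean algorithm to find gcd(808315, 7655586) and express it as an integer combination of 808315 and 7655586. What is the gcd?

1

Repeated division:
7655586 = 9×808315 + 380751
808315 = 2×380751 + 46813
380751 = 8×46813 + 6247
46813 = 7×6247 + 3084
6247 = 2×3084 + 79
3084 = 39×79 + 3
79 = 26×3 + 1
3 = 3×1 + 0
gcd(808315, 7655586) = 1.
Working backward:
1 = 79 − 26·3
1 = −26·3084 + 1015·79
1 = 1015·6247 − 2056·3084
1 = −2056·46813 + 15407·6247
1 = 15407·380751 − 125312·46813
1 = −125312·808315 + 266031·380751
1 = 266031·7655586 − 2519591·808315
So 1 = (266031)·7655586 + (-2519591)·808315.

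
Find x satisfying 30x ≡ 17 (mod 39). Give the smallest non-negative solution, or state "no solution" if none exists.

gcd(30, 39):
39 = 1×30 + 9
30 = 3×9 + 3
9 = 3×3 + 0
gcd = 3, but 3 ∤ 17, so the congruence has no solution.

no solution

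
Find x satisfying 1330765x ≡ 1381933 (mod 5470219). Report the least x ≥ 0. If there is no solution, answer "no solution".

2803636

First find gcd(1330765, 5470219):
5470219 = 4·1330765 + 147159
1330765 = 9·147159 + 6334
147159 = 23·6334 + 1477
6334 = 4·1477 + 426
1477 = 3·426 + 199
426 = 2·199 + 28
199 = 7·28 + 3
28 = 9·3 + 1
3 = 3·1 + 0
gcd = 1, so a unique solution mod 5470219 exists.
Back-substitute for the Bézout coefficients:
1 = 28 − 9·3
1 = −9·199 + 64·28
1 = 64·426 − 137·199
1 = −137·1477 + 475·426
1 = 475·6334 − 2037·1477
1 = −2037·147159 + 47326·6334
1 = 47326·1330765 − 427971·147159
1 = −427971·5470219 + 1759210·1330765
So 1330765·(1759210) ≡ 1 (mod 5470219), giving 1330765⁻¹ ≡ 1759210.
x ≡ 1330765⁻¹·1381933 ≡ 1759210·1381933 ≡ 2803636 (mod 5470219).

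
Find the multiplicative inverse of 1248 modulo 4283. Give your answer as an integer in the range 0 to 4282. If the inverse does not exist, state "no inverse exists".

gcd(4283, 1248) by repeated division:
4283 = 3×1248 + 539
1248 = 2×539 + 170
539 = 3×170 + 29
170 = 5×29 + 25
29 = 1×25 + 4
25 = 6×4 + 1
4 = 4×1 + 0
gcd = 1, so the inverse exists. Back-substitute:
1 = 25 − 6·4
1 = −6·29 + 7·25
1 = 7·170 − 41·29
1 = −41·539 + 130·170
1 = 130·1248 − 301·539
1 = −301·4283 + 1033·1248
So 1248·1033 ≡ 1 (mod 4283).

1033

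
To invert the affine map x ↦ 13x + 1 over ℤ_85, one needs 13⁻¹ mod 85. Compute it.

72

Extended Euclidean algorithm:
85 = 6·13 + 7
13 = 1·7 + 6
7 = 1·6 + 1
6 = 6·1 + 0
gcd = 1, so the inverse exists. Back-substitute:
1 = 7 − 6
1 = −13 + 2·7
1 = 2·85 − 13·13
Thus 13·(-13) ≡ 1 (mod 85); reducing, -13 mod 85 = 72.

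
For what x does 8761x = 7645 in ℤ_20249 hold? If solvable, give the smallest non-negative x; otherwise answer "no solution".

First find gcd(8761, 20249):
20249 = 2×8761 + 2727
8761 = 3×2727 + 580
2727 = 4×580 + 407
580 = 1×407 + 173
407 = 2×173 + 61
173 = 2×61 + 51
61 = 1×51 + 10
51 = 5×10 + 1
10 = 10×1 + 0
gcd = 1, so a unique solution mod 20249 exists.
Back-substitute for the Bézout coefficients:
1 = 51 − 5·10
1 = −5·61 + 6·51
1 = 6·173 − 17·61
1 = −17·407 + 40·173
1 = 40·580 − 57·407
1 = −57·2727 + 268·580
1 = 268·8761 − 861·2727
1 = −861·20249 + 1990·8761
So 8761·(1990) ≡ 1 (mod 20249), giving 8761⁻¹ ≡ 1990.
x ≡ 8761⁻¹·7645 ≡ 1990·7645 ≡ 6551 (mod 20249).

6551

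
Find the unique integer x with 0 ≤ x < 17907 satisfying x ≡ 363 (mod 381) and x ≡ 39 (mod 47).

Write x = 363 + 381·k. Then 381·k ≡ 39 − 363 ≡ 5 (mod 47).
Need 381⁻¹ mod 47. Extended Euclid on (47, 5):
47 = 9×5 + 2
5 = 2×2 + 1
2 = 2×1 + 0
Back-substitute:
1 = 5 − 2·2
1 = −2·47 + 19·5
381⁻¹ ≡ 19 (mod 47), so k ≡ 19·5 ≡ 1 (mod 47).
x = 363 + 381·1 = 744.

744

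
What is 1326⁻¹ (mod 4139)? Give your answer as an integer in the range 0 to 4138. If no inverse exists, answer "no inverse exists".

2288

gcd(4139, 1326) by repeated division:
4139 = 3*1326 + 161
1326 = 8*161 + 38
161 = 4*38 + 9
38 = 4*9 + 2
9 = 4*2 + 1
2 = 2*1 + 0
gcd = 1, so the inverse exists. Back-substitute:
1 = 9 − 4·2
1 = −4·38 + 17·9
1 = 17·161 − 72·38
1 = −72·1326 + 593·161
1 = 593·4139 − 1851·1326
Hence 1326⁻¹ ≡ -1851 ≡ 2288 (mod 4139).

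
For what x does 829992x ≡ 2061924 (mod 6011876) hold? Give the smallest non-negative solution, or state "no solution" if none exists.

348050

First find gcd(829992, 6011876):
6011876 = 7×829992 + 201932
829992 = 4×201932 + 22264
201932 = 9×22264 + 1556
22264 = 14×1556 + 480
1556 = 3×480 + 116
480 = 4×116 + 16
116 = 7×16 + 4
16 = 4×4 + 0
gcd = 4 and 4 | 2061924, so solutions exist. Divide through by 4: 207498x ≡ 515481 (mod 1502969).
Now find 207498⁻¹ mod 1502969:
1502969 = 7×207498 + 50483
207498 = 4×50483 + 5566
50483 = 9×5566 + 389
5566 = 14×389 + 120
389 = 3×120 + 29
120 = 4×29 + 4
29 = 7×4 + 1
4 = 4×1 + 0
Back-substitute:
1 = 29 − 7·4
1 = −7·120 + 29·29
1 = 29·389 − 94·120
1 = −94·5566 + 1345·389
1 = 1345·50483 − 12199·5566
1 = −12199·207498 + 50141·50483
1 = 50141·1502969 − 363186·207498
So 207498·(-363186) ≡ 1 (mod 1502969), i.e. 207498⁻¹ ≡ 1139783.
Then x ≡ 1139783·515481 ≡ 348050 (mod 1502969); the smallest non-negative solution is x = 348050.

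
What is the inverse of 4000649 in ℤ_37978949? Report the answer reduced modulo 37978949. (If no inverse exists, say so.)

36903066

Apply the Euclidean algorithm to 37978949 and 4000649:
37978949 = 9·4000649 + 1973108
4000649 = 2·1973108 + 54433
1973108 = 36·54433 + 13520
54433 = 4·13520 + 353
13520 = 38·353 + 106
353 = 3·106 + 35
106 = 3·35 + 1
35 = 35·1 + 0
Since gcd(4000649, 37978949) = 1, back-substitute to write 1 as a combination:
1 = 106 − 3·35
1 = −3·353 + 10·106
1 = 10·13520 − 383·353
1 = −383·54433 + 1542·13520
1 = 1542·1973108 − 55895·54433
1 = −55895·4000649 + 113332·1973108
1 = 113332·37978949 − 1075883·4000649
Thus 4000649·(-1075883) ≡ 1 (mod 37978949); reducing, -1075883 mod 37978949 = 36903066.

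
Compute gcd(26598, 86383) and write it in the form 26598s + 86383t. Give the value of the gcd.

Apply Euclid's algorithm to 86383 and 26598:
86383 = 3*26598 + 6589
26598 = 4*6589 + 242
6589 = 27*242 + 55
242 = 4*55 + 22
55 = 2*22 + 11
22 = 2*11 + 0
gcd(26598, 86383) = 11.
Working backward:
11 = 55 − 2·22
11 = −2·242 + 9·55
11 = 9·6589 − 245·242
11 = −245·26598 + 989·6589
11 = 989·86383 − 3212·26598
So 11 = (989)·86383 + (-3212)·26598.

11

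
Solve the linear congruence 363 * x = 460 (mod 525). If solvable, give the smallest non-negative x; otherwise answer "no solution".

gcd(363, 525):
525 = 1×363 + 162
363 = 2×162 + 39
162 = 4×39 + 6
39 = 6×6 + 3
6 = 2×3 + 0
gcd = 3, but 3 ∤ 460, so the congruence has no solution.

no solution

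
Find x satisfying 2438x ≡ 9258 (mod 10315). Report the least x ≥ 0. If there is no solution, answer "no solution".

First find gcd(2438, 10315):
10315 = 4*2438 + 563
2438 = 4*563 + 186
563 = 3*186 + 5
186 = 37*5 + 1
5 = 5*1 + 0
gcd = 1, so a unique solution mod 10315 exists.
Back-substitute for the Bézout coefficients:
1 = 186 − 37·5
1 = −37·563 + 112·186
1 = 112·2438 − 485·563
1 = −485·10315 + 2052·2438
So 2438·(2052) ≡ 1 (mod 10315), giving 2438⁻¹ ≡ 2052.
x ≡ 2438⁻¹·9258 ≡ 2052·9258 ≡ 7501 (mod 10315).

7501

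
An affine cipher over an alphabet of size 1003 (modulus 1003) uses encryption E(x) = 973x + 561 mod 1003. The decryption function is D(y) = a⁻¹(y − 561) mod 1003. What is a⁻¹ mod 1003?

Apply the Euclidean algorithm to 1003 and 973:
1003 = 1×973 + 30
973 = 32×30 + 13
30 = 2×13 + 4
13 = 3×4 + 1
4 = 4×1 + 0
Since gcd(973, 1003) = 1, back-substitute to write 1 as a combination:
1 = 13 − 3·4
1 = −3·30 + 7·13
1 = 7·973 − 227·30
1 = −227·1003 + 234·973
So 973·234 ≡ 1 (mod 1003).

234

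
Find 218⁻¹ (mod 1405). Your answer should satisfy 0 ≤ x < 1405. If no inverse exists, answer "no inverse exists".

1347

Extended Euclidean algorithm:
1405 = 6×218 + 97
218 = 2×97 + 24
97 = 4×24 + 1
24 = 24×1 + 0
gcd = 1, so the inverse exists. Back-substitute:
1 = 97 − 4·24
1 = −4·218 + 9·97
1 = 9·1405 − 58·218
Hence 218⁻¹ ≡ -58 ≡ 1347 (mod 1405).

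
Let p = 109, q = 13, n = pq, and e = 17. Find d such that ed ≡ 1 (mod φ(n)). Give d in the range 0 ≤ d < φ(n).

φ(n) = (p−1)(q−1) = 108·12 = 1296.
Need d with 17·d ≡ 1 (mod 1296). Apply the extended Euclidean algorithm:
1296 = 76×17 + 4
17 = 4×4 + 1
4 = 4×1 + 0
Back-substitute:
1 = 17 − 4·4
1 = −4·1296 + 305·17
So 17·305 ≡ 1 (mod 1296), hence d = 305.

305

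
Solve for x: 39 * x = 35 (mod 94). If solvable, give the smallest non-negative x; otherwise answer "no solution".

25

First find gcd(39, 94):
94 = 2*39 + 16
39 = 2*16 + 7
16 = 2*7 + 2
7 = 3*2 + 1
2 = 2*1 + 0
gcd = 1, so a unique solution mod 94 exists.
Back-substitute for the Bézout coefficients:
1 = 7 − 3·2
1 = −3·16 + 7·7
1 = 7·39 − 17·16
1 = −17·94 + 41·39
So 39·(41) ≡ 1 (mod 94), giving 39⁻¹ ≡ 41.
x ≡ 39⁻¹·35 ≡ 41·35 ≡ 25 (mod 94).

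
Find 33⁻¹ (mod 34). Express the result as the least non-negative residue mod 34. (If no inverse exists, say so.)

Extended Euclidean algorithm:
34 = 1*33 + 1
33 = 33*1 + 0
Since gcd(33, 34) = 1, back-substitute to write 1 as a combination:
1 = 34 − 33
So 33·(-1) ≡ 1 (mod 34), and -1 ≡ 33 (mod 34).

33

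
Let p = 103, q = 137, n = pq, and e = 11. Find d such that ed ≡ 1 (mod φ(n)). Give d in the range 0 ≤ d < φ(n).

φ(n) = (p−1)(q−1) = 102·136 = 13872.
Need d with 11·d ≡ 1 (mod 13872). Apply the extended Euclidean algorithm:
13872 = 1261×11 + 1
11 = 11×1 + 0
Back-substitute:
1 = 13872 − 1261·11
So 11·(-1261) ≡ 1 (mod 13872), hence d ≡ -1261 ≡ 12611 (mod 13872).

12611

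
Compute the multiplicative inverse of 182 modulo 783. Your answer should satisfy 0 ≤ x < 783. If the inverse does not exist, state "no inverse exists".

Run Euclid on (783, 182):
783 = 4*182 + 55
182 = 3*55 + 17
55 = 3*17 + 4
17 = 4*4 + 1
4 = 4*1 + 0
The gcd is 1. Working backward:
1 = 17 − 4·4
1 = −4·55 + 13·17
1 = 13·182 − 43·55
1 = −43·783 + 185·182
So 182·185 ≡ 1 (mod 783).

185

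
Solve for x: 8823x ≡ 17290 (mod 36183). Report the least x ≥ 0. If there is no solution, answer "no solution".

gcd(8823, 36183):
36183 = 4*8823 + 891
8823 = 9*891 + 804
891 = 1*804 + 87
804 = 9*87 + 21
87 = 4*21 + 3
21 = 7*3 + 0
gcd = 3, but 3 ∤ 17290, so the congruence has no solution.

no solution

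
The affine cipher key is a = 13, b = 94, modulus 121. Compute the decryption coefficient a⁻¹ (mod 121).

28

Run Euclid on (121, 13):
121 = 9*13 + 4
13 = 3*4 + 1
4 = 4*1 + 0
gcd = 1, so the inverse exists. Back-substitute:
1 = 13 − 3·4
1 = −3·121 + 28·13
So 13·28 ≡ 1 (mod 121).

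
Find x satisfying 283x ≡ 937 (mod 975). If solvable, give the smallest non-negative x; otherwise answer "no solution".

589

First find gcd(283, 975):
975 = 3×283 + 126
283 = 2×126 + 31
126 = 4×31 + 2
31 = 15×2 + 1
2 = 2×1 + 0
gcd = 1, so a unique solution mod 975 exists.
Back-substitute for the Bézout coefficients:
1 = 31 − 15·2
1 = −15·126 + 61·31
1 = 61·283 − 137·126
1 = −137·975 + 472·283
So 283·(472) ≡ 1 (mod 975), giving 283⁻¹ ≡ 472.
x ≡ 283⁻¹·937 ≡ 472·937 ≡ 589 (mod 975).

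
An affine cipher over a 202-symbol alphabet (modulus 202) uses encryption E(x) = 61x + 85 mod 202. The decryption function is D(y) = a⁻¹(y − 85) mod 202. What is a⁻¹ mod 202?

53

Apply the Euclidean algorithm to 202 and 61:
202 = 3·61 + 19
61 = 3·19 + 4
19 = 4·4 + 3
4 = 1·3 + 1
3 = 3·1 + 0
The gcd is 1. Working backward:
1 = 4 − 3
1 = −19 + 5·4
1 = 5·61 − 16·19
1 = −16·202 + 53·61
So 61·53 ≡ 1 (mod 202).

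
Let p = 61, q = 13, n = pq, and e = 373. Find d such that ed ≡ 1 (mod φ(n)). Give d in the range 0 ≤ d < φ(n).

φ(n) = (p−1)(q−1) = 60·12 = 720.
Need d with 373·d ≡ 1 (mod 720). Apply the extended Euclidean algorithm:
720 = 1*373 + 347
373 = 1*347 + 26
347 = 13*26 + 9
26 = 2*9 + 8
9 = 1*8 + 1
8 = 8*1 + 0
Back-substitute:
1 = 9 − 8
1 = −26 + 3·9
1 = 3·347 − 40·26
1 = −40·373 + 43·347
1 = 43·720 − 83·373
So 373·(-83) ≡ 1 (mod 720), hence d ≡ -83 ≡ 637 (mod 720).

637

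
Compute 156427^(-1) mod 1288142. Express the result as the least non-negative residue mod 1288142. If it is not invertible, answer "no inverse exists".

1255137

Run Euclid on (1288142, 156427):
1288142 = 8·156427 + 36726
156427 = 4·36726 + 9523
36726 = 3·9523 + 8157
9523 = 1·8157 + 1366
8157 = 5·1366 + 1327
1366 = 1·1327 + 39
1327 = 34·39 + 1
39 = 39·1 + 0
Since gcd(156427, 1288142) = 1, back-substitute to write 1 as a combination:
1 = 1327 − 34·39
1 = −34·1366 + 35·1327
1 = 35·8157 − 209·1366
1 = −209·9523 + 244·8157
1 = 244·36726 − 941·9523
1 = −941·156427 + 4008·36726
1 = 4008·1288142 − 33005·156427
So 156427·(-33005) ≡ 1 (mod 1288142), and -33005 ≡ 1255137 (mod 1288142).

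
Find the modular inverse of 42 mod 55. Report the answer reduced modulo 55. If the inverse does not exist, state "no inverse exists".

Run Euclid on (55, 42):
55 = 1·42 + 13
42 = 3·13 + 3
13 = 4·3 + 1
3 = 3·1 + 0
The gcd is 1. Working backward:
1 = 13 − 4·3
1 = −4·42 + 13·13
1 = 13·55 − 17·42
So 42·(-17) ≡ 1 (mod 55), and -17 ≡ 38 (mod 55).

38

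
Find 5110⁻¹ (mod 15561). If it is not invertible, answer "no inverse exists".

no inverse exists

Euclidean algorithm on 15561, 5110:
15561 = 3·5110 + 231
5110 = 22·231 + 28
231 = 8·28 + 7
28 = 4·7 + 0
The gcd is 7, not 1, hence no inverse exists.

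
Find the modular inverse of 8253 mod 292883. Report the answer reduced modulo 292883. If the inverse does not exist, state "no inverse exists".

69876

gcd(292883, 8253) by repeated division:
292883 = 35*8253 + 4028
8253 = 2*4028 + 197
4028 = 20*197 + 88
197 = 2*88 + 21
88 = 4*21 + 4
21 = 5*4 + 1
4 = 4*1 + 0
Since gcd(8253, 292883) = 1, back-substitute to write 1 as a combination:
1 = 21 − 5·4
1 = −5·88 + 21·21
1 = 21·197 − 47·88
1 = −47·4028 + 961·197
1 = 961·8253 − 1969·4028
1 = −1969·292883 + 69876·8253
So 8253·69876 ≡ 1 (mod 292883).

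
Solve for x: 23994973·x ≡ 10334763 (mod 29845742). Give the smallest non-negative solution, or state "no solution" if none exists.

3511707

First find gcd(23994973, 29845742):
29845742 = 1·23994973 + 5850769
23994973 = 4·5850769 + 591897
5850769 = 9·591897 + 523696
591897 = 1·523696 + 68201
523696 = 7·68201 + 46289
68201 = 1·46289 + 21912
46289 = 2·21912 + 2465
21912 = 8·2465 + 2192
2465 = 1·2192 + 273
2192 = 8·273 + 8
273 = 34·8 + 1
8 = 8·1 + 0
gcd = 1, so a unique solution mod 29845742 exists.
Back-substitute for the Bézout coefficients:
1 = 273 − 34·8
1 = −34·2192 + 273·273
1 = 273·2465 − 307·2192
1 = −307·21912 + 2729·2465
1 = 2729·46289 − 5765·21912
1 = −5765·68201 + 8494·46289
1 = 8494·523696 − 65223·68201
1 = −65223·591897 + 73717·523696
1 = 73717·5850769 − 728676·591897
1 = −728676·23994973 + 2988421·5850769
1 = 2988421·29845742 − 3717097·23994973
So 23994973·(-3717097) ≡ 1 (mod 29845742), giving 23994973⁻¹ ≡ 26128645.
x ≡ 23994973⁻¹·10334763 ≡ 26128645·10334763 ≡ 3511707 (mod 29845742).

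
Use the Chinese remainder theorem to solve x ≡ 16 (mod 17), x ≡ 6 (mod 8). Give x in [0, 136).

118

Write x = 16 + 17·k. Then 17·k ≡ 6 − 16 ≡ 6 (mod 8).
Need 17⁻¹ mod 8. Extended Euclid on (8, 1):
8 = 8·1 + 0
17⁻¹ ≡ 1 (mod 8), so k ≡ 1·6 ≡ 6 (mod 8).
x = 16 + 17·6 = 118.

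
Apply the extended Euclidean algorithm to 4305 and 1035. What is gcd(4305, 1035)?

Apply Euclid's algorithm to 4305 and 1035:
4305 = 4×1035 + 165
1035 = 6×165 + 45
165 = 3×45 + 30
45 = 1×30 + 15
30 = 2×15 + 0
gcd(4305, 1035) = 15.
Express as a combination:
15 = 45 − 30
15 = −165 + 4·45
15 = 4·1035 − 25·165
15 = −25·4305 + 104·1035
So 15 = (-25)·4305 + (104)·1035.

15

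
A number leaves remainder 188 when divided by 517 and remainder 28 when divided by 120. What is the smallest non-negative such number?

41548

Write x = 188 + 517·k. Then 517·k ≡ 28 − 188 ≡ 80 (mod 120).
Need 517⁻¹ mod 120. Extended Euclid on (120, 37):
120 = 3*37 + 9
37 = 4*9 + 1
9 = 9*1 + 0
Back-substitute:
1 = 37 − 4·9
1 = −4·120 + 13·37
517⁻¹ ≡ 13 (mod 120), so k ≡ 13·80 ≡ 80 (mod 120).
x = 188 + 517·80 = 41548.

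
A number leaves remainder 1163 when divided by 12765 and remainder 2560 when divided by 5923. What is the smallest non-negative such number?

50205908

Write x = 1163 + 12765·k. Then 12765·k ≡ 2560 − 1163 ≡ 1397 (mod 5923).
Need 12765⁻¹ mod 5923. Extended Euclid on (5923, 919):
5923 = 6·919 + 409
919 = 2·409 + 101
409 = 4·101 + 5
101 = 20·5 + 1
5 = 5·1 + 0
Back-substitute:
1 = 101 − 20·5
1 = −20·409 + 81·101
1 = 81·919 − 182·409
1 = −182·5923 + 1173·919
12765⁻¹ ≡ 1173 (mod 5923), so k ≡ 1173·1397 ≡ 3933 (mod 5923).
x = 1163 + 12765·3933 = 50205908.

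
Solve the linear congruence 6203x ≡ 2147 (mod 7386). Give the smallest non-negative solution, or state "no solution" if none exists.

First find gcd(6203, 7386):
7386 = 1·6203 + 1183
6203 = 5·1183 + 288
1183 = 4·288 + 31
288 = 9·31 + 9
31 = 3·9 + 4
9 = 2·4 + 1
4 = 4·1 + 0
gcd = 1, so a unique solution mod 7386 exists.
Back-substitute for the Bézout coefficients:
1 = 9 − 2·4
1 = −2·31 + 7·9
1 = 7·288 − 65·31
1 = −65·1183 + 267·288
1 = 267·6203 − 1400·1183
1 = −1400·7386 + 1667·6203
So 6203·(1667) ≡ 1 (mod 7386), giving 6203⁻¹ ≡ 1667.
x ≡ 6203⁻¹·2147 ≡ 1667·2147 ≡ 4225 (mod 7386).

4225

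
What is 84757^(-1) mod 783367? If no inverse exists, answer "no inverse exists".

Apply the Euclidean algorithm to 783367 and 84757:
783367 = 9·84757 + 20554
84757 = 4·20554 + 2541
20554 = 8·2541 + 226
2541 = 11·226 + 55
226 = 4·55 + 6
55 = 9·6 + 1
6 = 6·1 + 0
gcd = 1, so the inverse exists. Back-substitute:
1 = 55 − 9·6
1 = −9·226 + 37·55
1 = 37·2541 − 416·226
1 = −416·20554 + 3365·2541
1 = 3365·84757 − 13876·20554
1 = −13876·783367 + 128249·84757
So 84757·128249 ≡ 1 (mod 783367).

128249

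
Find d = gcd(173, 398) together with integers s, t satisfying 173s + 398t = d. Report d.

1

Euclidean algorithm:
398 = 2·173 + 52
173 = 3·52 + 17
52 = 3·17 + 1
17 = 17·1 + 0
gcd(173, 398) = 1.
Back-substituting:
1 = 52 − 3·17
1 = −3·173 + 10·52
1 = 10·398 − 23·173
So 1 = (10)·398 + (-23)·173.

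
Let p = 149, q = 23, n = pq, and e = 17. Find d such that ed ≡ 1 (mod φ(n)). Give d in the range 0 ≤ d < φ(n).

φ(n) = (p−1)(q−1) = 148·22 = 3256.
Need d with 17·d ≡ 1 (mod 3256). Apply the extended Euclidean algorithm:
3256 = 191×17 + 9
17 = 1×9 + 8
9 = 1×8 + 1
8 = 8×1 + 0
Back-substitute:
1 = 9 − 8
1 = −17 + 2·9
1 = 2·3256 − 383·17
So 17·(-383) ≡ 1 (mod 3256), hence d ≡ -383 ≡ 2873 (mod 3256).

2873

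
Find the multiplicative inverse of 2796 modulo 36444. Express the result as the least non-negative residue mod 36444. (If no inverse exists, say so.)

no inverse exists

Compute gcd(2796, 36444):
36444 = 13*2796 + 96
2796 = 29*96 + 12
96 = 8*12 + 0
gcd(2796, 36444) = 12 ≠ 1, so 2796 has no multiplicative inverse modulo 36444.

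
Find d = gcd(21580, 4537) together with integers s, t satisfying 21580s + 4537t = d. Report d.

Repeated division:
21580 = 4·4537 + 3432
4537 = 1·3432 + 1105
3432 = 3·1105 + 117
1105 = 9·117 + 52
117 = 2·52 + 13
52 = 4·13 + 0
gcd(21580, 4537) = 13.
Working backward:
13 = 117 − 2·52
13 = −2·1105 + 19·117
13 = 19·3432 − 59·1105
13 = −59·4537 + 78·3432
13 = 78·21580 − 371·4537
So 13 = (78)·21580 + (-371)·4537.

13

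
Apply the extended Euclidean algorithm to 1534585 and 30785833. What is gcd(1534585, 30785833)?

13

Euclidean algorithm:
30785833 = 20×1534585 + 94133
1534585 = 16×94133 + 28457
94133 = 3×28457 + 8762
28457 = 3×8762 + 2171
8762 = 4×2171 + 78
2171 = 27×78 + 65
78 = 1×65 + 13
65 = 5×13 + 0
gcd(1534585, 30785833) = 13.
Express as a combination:
13 = 78 − 65
13 = −2171 + 28·78
13 = 28·8762 − 113·2171
13 = −113·28457 + 367·8762
13 = 367·94133 − 1214·28457
13 = −1214·1534585 + 19791·94133
13 = 19791·30785833 − 397034·1534585
So 13 = (19791)·30785833 + (-397034)·1534585.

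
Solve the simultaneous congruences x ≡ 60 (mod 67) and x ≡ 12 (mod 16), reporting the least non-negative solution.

60

Write x = 60 + 67·k. Then 67·k ≡ 12 − 60 ≡ 0 (mod 16).
Need 67⁻¹ mod 16. Extended Euclid on (16, 3):
16 = 5*3 + 1
3 = 3*1 + 0
Back-substitute:
1 = 16 − 5·3
67⁻¹ ≡ 11 (mod 16), so k ≡ 11·0 ≡ 0 (mod 16).
x = 60 + 67·0 = 60.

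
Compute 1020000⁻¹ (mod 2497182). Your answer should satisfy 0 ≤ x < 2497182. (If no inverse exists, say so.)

Euclidean algorithm on 2497182, 1020000:
2497182 = 2·1020000 + 457182
1020000 = 2·457182 + 105636
457182 = 4·105636 + 34638
105636 = 3·34638 + 1722
34638 = 20·1722 + 198
1722 = 8·198 + 138
198 = 1·138 + 60
138 = 2·60 + 18
60 = 3·18 + 6
18 = 3·6 + 0
gcd(1020000, 2497182) = 6 ≠ 1, so 1020000 has no multiplicative inverse modulo 2497182.

no inverse exists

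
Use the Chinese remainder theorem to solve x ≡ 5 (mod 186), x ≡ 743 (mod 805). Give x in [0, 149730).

145643

Write x = 5 + 186·k. Then 186·k ≡ 743 − 5 ≡ 738 (mod 805).
Need 186⁻¹ mod 805. Extended Euclid on (805, 186):
805 = 4·186 + 61
186 = 3·61 + 3
61 = 20·3 + 1
3 = 3·1 + 0
Back-substitute:
1 = 61 − 20·3
1 = −20·186 + 61·61
1 = 61·805 − 264·186
186⁻¹ ≡ 541 (mod 805), so k ≡ 541·738 ≡ 783 (mod 805).
x = 5 + 186·783 = 145643.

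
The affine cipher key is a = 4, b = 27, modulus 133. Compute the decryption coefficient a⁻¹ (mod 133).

100

gcd(133, 4) by repeated division:
133 = 33×4 + 1
4 = 4×1 + 0
Since gcd(4, 133) = 1, back-substitute to write 1 as a combination:
1 = 133 − 33·4
So 4·(-33) ≡ 1 (mod 133), and -33 ≡ 100 (mod 133).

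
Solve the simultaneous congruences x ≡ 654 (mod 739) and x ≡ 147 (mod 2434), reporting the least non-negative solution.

Write x = 654 + 739·k. Then 739·k ≡ 147 − 654 ≡ 1927 (mod 2434).
Need 739⁻¹ mod 2434. Extended Euclid on (2434, 739):
2434 = 3*739 + 217
739 = 3*217 + 88
217 = 2*88 + 41
88 = 2*41 + 6
41 = 6*6 + 5
6 = 1*5 + 1
5 = 5*1 + 0
Back-substitute:
1 = 6 − 5
1 = −41 + 7·6
1 = 7·88 − 15·41
1 = −15·217 + 37·88
1 = 37·739 − 126·217
1 = −126·2434 + 415·739
739⁻¹ ≡ 415 (mod 2434), so k ≡ 415·1927 ≡ 1353 (mod 2434).
x = 654 + 739·1353 = 1000521.

1000521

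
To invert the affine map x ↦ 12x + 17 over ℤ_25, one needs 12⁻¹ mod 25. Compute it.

Apply the Euclidean algorithm to 25 and 12:
25 = 2·12 + 1
12 = 12·1 + 0
The gcd is 1. Working backward:
1 = 25 − 2·12
Hence 12⁻¹ ≡ -2 ≡ 23 (mod 25).

23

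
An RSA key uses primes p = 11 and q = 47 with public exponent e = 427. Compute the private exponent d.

223

φ(n) = (p−1)(q−1) = 10·46 = 460.
Need d with 427·d ≡ 1 (mod 460). Apply the extended Euclidean algorithm:
460 = 1·427 + 33
427 = 12·33 + 31
33 = 1·31 + 2
31 = 15·2 + 1
2 = 2·1 + 0
Back-substitute:
1 = 31 − 15·2
1 = −15·33 + 16·31
1 = 16·427 − 207·33
1 = −207·460 + 223·427
So 427·223 ≡ 1 (mod 460), hence d = 223.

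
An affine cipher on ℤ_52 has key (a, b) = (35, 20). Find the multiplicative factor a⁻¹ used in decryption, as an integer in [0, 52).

3

Extended Euclidean algorithm:
52 = 1·35 + 17
35 = 2·17 + 1
17 = 17·1 + 0
Since gcd(35, 52) = 1, back-substitute to write 1 as a combination:
1 = 35 − 2·17
1 = −2·52 + 3·35
So 35·3 ≡ 1 (mod 52).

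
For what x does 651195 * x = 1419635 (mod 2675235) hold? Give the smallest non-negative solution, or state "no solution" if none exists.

no solution

gcd(651195, 2675235):
2675235 = 4*651195 + 70455
651195 = 9*70455 + 17100
70455 = 4*17100 + 2055
17100 = 8*2055 + 660
2055 = 3*660 + 75
660 = 8*75 + 60
75 = 1*60 + 15
60 = 4*15 + 0
gcd = 15, but 15 ∤ 1419635, so the congruence has no solution.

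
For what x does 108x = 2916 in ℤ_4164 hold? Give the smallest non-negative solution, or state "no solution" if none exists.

First find gcd(108, 4164):
4164 = 38*108 + 60
108 = 1*60 + 48
60 = 1*48 + 12
48 = 4*12 + 0
gcd = 12 and 12 | 2916, so solutions exist. Divide through by 12: 9x ≡ 243 (mod 347).
Now find 9⁻¹ mod 347:
347 = 38*9 + 5
9 = 1*5 + 4
5 = 1*4 + 1
4 = 4*1 + 0
Back-substitute:
1 = 5 − 4
1 = −9 + 2·5
1 = 2·347 − 77·9
So 9·(-77) ≡ 1 (mod 347), i.e. 9⁻¹ ≡ 270.
Then x ≡ 270·243 ≡ 27 (mod 347); the smallest non-negative solution is x = 27.

27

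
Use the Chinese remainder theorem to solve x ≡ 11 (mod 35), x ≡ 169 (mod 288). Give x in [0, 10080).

7081

Write x = 11 + 35·k. Then 35·k ≡ 169 − 11 ≡ 158 (mod 288).
Need 35⁻¹ mod 288. Extended Euclid on (288, 35):
288 = 8×35 + 8
35 = 4×8 + 3
8 = 2×3 + 2
3 = 1×2 + 1
2 = 2×1 + 0
Back-substitute:
1 = 3 − 2
1 = −8 + 3·3
1 = 3·35 − 13·8
1 = −13·288 + 107·35
35⁻¹ ≡ 107 (mod 288), so k ≡ 107·158 ≡ 202 (mod 288).
x = 11 + 35·202 = 7081.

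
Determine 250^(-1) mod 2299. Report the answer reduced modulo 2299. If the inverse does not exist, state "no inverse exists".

Run Euclid on (2299, 250):
2299 = 9*250 + 49
250 = 5*49 + 5
49 = 9*5 + 4
5 = 1*4 + 1
4 = 4*1 + 0
Since gcd(250, 2299) = 1, back-substitute to write 1 as a combination:
1 = 5 − 4
1 = −49 + 10·5
1 = 10·250 − 51·49
1 = −51·2299 + 469·250
So 250·469 ≡ 1 (mod 2299).

469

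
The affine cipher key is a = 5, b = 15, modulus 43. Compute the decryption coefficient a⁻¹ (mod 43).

26

Apply the Euclidean algorithm to 43 and 5:
43 = 8×5 + 3
5 = 1×3 + 2
3 = 1×2 + 1
2 = 2×1 + 0
Since gcd(5, 43) = 1, back-substitute to write 1 as a combination:
1 = 3 − 2
1 = −5 + 2·3
1 = 2·43 − 17·5
Hence 5⁻¹ ≡ -17 ≡ 26 (mod 43).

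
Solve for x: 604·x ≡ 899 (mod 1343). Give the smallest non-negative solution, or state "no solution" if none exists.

First find gcd(604, 1343):
1343 = 2*604 + 135
604 = 4*135 + 64
135 = 2*64 + 7
64 = 9*7 + 1
7 = 7*1 + 0
gcd = 1, so a unique solution mod 1343 exists.
Back-substitute for the Bézout coefficients:
1 = 64 − 9·7
1 = −9·135 + 19·64
1 = 19·604 − 85·135
1 = −85·1343 + 189·604
So 604·(189) ≡ 1 (mod 1343), giving 604⁻¹ ≡ 189.
x ≡ 604⁻¹·899 ≡ 189·899 ≡ 693 (mod 1343).

693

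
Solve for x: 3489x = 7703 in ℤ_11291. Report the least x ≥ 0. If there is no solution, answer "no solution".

3795

First find gcd(3489, 11291):
11291 = 3·3489 + 824
3489 = 4·824 + 193
824 = 4·193 + 52
193 = 3·52 + 37
52 = 1·37 + 15
37 = 2·15 + 7
15 = 2·7 + 1
7 = 7·1 + 0
gcd = 1, so a unique solution mod 11291 exists.
Back-substitute for the Bézout coefficients:
1 = 15 − 2·7
1 = −2·37 + 5·15
1 = 5·52 − 7·37
1 = −7·193 + 26·52
1 = 26·824 − 111·193
1 = −111·3489 + 470·824
1 = 470·11291 − 1521·3489
So 3489·(-1521) ≡ 1 (mod 11291), giving 3489⁻¹ ≡ 9770.
x ≡ 3489⁻¹·7703 ≡ 9770·7703 ≡ 3795 (mod 11291).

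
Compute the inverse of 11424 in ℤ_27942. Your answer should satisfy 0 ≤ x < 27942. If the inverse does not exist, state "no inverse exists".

no inverse exists

Compute gcd(11424, 27942):
27942 = 2*11424 + 5094
11424 = 2*5094 + 1236
5094 = 4*1236 + 150
1236 = 8*150 + 36
150 = 4*36 + 6
36 = 6*6 + 0
The gcd is 6, not 1, hence no inverse exists.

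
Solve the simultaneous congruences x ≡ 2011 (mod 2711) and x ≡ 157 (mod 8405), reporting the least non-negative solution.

Write x = 2011 + 2711·k. Then 2711·k ≡ 157 − 2011 ≡ 6551 (mod 8405).
Need 2711⁻¹ mod 8405. Extended Euclid on (8405, 2711):
8405 = 3*2711 + 272
2711 = 9*272 + 263
272 = 1*263 + 9
263 = 29*9 + 2
9 = 4*2 + 1
2 = 2*1 + 0
Back-substitute:
1 = 9 − 4·2
1 = −4·263 + 117·9
1 = 117·272 − 121·263
1 = −121·2711 + 1206·272
1 = 1206·8405 − 3739·2711
2711⁻¹ ≡ 4666 (mod 8405), so k ≡ 4666·6551 ≡ 6386 (mod 8405).
x = 2011 + 2711·6386 = 17314457.

17314457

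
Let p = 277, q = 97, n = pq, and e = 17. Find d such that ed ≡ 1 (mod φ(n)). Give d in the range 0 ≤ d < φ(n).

7793

φ(n) = (p−1)(q−1) = 276·96 = 26496.
Need d with 17·d ≡ 1 (mod 26496). Apply the extended Euclidean algorithm:
26496 = 1558×17 + 10
17 = 1×10 + 7
10 = 1×7 + 3
7 = 2×3 + 1
3 = 3×1 + 0
Back-substitute:
1 = 7 − 2·3
1 = −2·10 + 3·7
1 = 3·17 − 5·10
1 = −5·26496 + 7793·17
So 17·7793 ≡ 1 (mod 26496), hence d = 7793.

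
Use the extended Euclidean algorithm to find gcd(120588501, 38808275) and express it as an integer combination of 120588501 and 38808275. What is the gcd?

Repeated division:
120588501 = 3*38808275 + 4163676
38808275 = 9*4163676 + 1335191
4163676 = 3*1335191 + 158103
1335191 = 8*158103 + 70367
158103 = 2*70367 + 17369
70367 = 4*17369 + 891
17369 = 19*891 + 440
891 = 2*440 + 11
440 = 40*11 + 0
gcd(120588501, 38808275) = 11.
Back-substituting:
11 = 891 − 2·440
11 = −2·17369 + 39·891
11 = 39·70367 − 158·17369
11 = −158·158103 + 355·70367
11 = 355·1335191 − 2998·158103
11 = −2998·4163676 + 9349·1335191
11 = 9349·38808275 − 87139·4163676
11 = −87139·120588501 + 270766·38808275
So 11 = (-87139)·120588501 + (270766)·38808275.

11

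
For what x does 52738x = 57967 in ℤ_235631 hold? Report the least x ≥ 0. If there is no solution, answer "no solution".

First find gcd(52738, 235631):
235631 = 4·52738 + 24679
52738 = 2·24679 + 3380
24679 = 7·3380 + 1019
3380 = 3·1019 + 323
1019 = 3·323 + 50
323 = 6·50 + 23
50 = 2·23 + 4
23 = 5·4 + 3
4 = 1·3 + 1
3 = 3·1 + 0
gcd = 1, so a unique solution mod 235631 exists.
Back-substitute for the Bézout coefficients:
1 = 4 − 3
1 = −23 + 6·4
1 = 6·50 − 13·23
1 = −13·323 + 84·50
1 = 84·1019 − 265·323
1 = −265·3380 + 879·1019
1 = 879·24679 − 6418·3380
1 = −6418·52738 + 13715·24679
1 = 13715·235631 − 61278·52738
So 52738·(-61278) ≡ 1 (mod 235631), giving 52738⁻¹ ≡ 174353.
x ≡ 52738⁻¹·57967 ≡ 174353·57967 ≡ 35499 (mod 235631).

35499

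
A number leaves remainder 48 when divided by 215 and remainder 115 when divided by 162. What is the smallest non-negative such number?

8863

Write x = 48 + 215·k. Then 215·k ≡ 115 − 48 ≡ 67 (mod 162).
Need 215⁻¹ mod 162. Extended Euclid on (162, 53):
162 = 3*53 + 3
53 = 17*3 + 2
3 = 1*2 + 1
2 = 2*1 + 0
Back-substitute:
1 = 3 − 2
1 = −53 + 18·3
1 = 18·162 − 55·53
215⁻¹ ≡ 107 (mod 162), so k ≡ 107·67 ≡ 41 (mod 162).
x = 48 + 215·41 = 8863.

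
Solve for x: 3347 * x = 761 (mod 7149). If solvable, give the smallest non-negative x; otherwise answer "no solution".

1615

First find gcd(3347, 7149):
7149 = 2*3347 + 455
3347 = 7*455 + 162
455 = 2*162 + 131
162 = 1*131 + 31
131 = 4*31 + 7
31 = 4*7 + 3
7 = 2*3 + 1
3 = 3*1 + 0
gcd = 1, so a unique solution mod 7149 exists.
Back-substitute for the Bézout coefficients:
1 = 7 − 2·3
1 = −2·31 + 9·7
1 = 9·131 − 38·31
1 = −38·162 + 47·131
1 = 47·455 − 132·162
1 = −132·3347 + 971·455
1 = 971·7149 − 2074·3347
So 3347·(-2074) ≡ 1 (mod 7149), giving 3347⁻¹ ≡ 5075.
x ≡ 3347⁻¹·761 ≡ 5075·761 ≡ 1615 (mod 7149).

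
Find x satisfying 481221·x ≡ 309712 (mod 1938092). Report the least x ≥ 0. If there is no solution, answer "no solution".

First find gcd(481221, 1938092):
1938092 = 4*481221 + 13208
481221 = 36*13208 + 5733
13208 = 2*5733 + 1742
5733 = 3*1742 + 507
1742 = 3*507 + 221
507 = 2*221 + 65
221 = 3*65 + 26
65 = 2*26 + 13
26 = 2*13 + 0
gcd = 13 and 13 | 309712, so solutions exist. Divide through by 13: 37017x ≡ 23824 (mod 149084).
Now find 37017⁻¹ mod 149084:
149084 = 4×37017 + 1016
37017 = 36×1016 + 441
1016 = 2×441 + 134
441 = 3×134 + 39
134 = 3×39 + 17
39 = 2×17 + 5
17 = 3×5 + 2
5 = 2×2 + 1
2 = 2×1 + 0
Back-substitute:
1 = 5 − 2·2
1 = −2·17 + 7·5
1 = 7·39 − 16·17
1 = −16·134 + 55·39
1 = 55·441 − 181·134
1 = −181·1016 + 417·441
1 = 417·37017 − 15193·1016
1 = −15193·149084 + 61189·37017
So 37017⁻¹ ≡ 61189 (mod 149084).
Then x ≡ 61189·23824 ≡ 23384 (mod 149084); the smallest non-negative solution is x = 23384.

23384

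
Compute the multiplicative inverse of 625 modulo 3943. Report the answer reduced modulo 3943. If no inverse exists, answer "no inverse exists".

429

Apply the Euclidean algorithm to 3943 and 625:
3943 = 6*625 + 193
625 = 3*193 + 46
193 = 4*46 + 9
46 = 5*9 + 1
9 = 9*1 + 0
Since gcd(625, 3943) = 1, back-substitute to write 1 as a combination:
1 = 46 − 5·9
1 = −5·193 + 21·46
1 = 21·625 − 68·193
1 = −68·3943 + 429·625
So 625·429 ≡ 1 (mod 3943).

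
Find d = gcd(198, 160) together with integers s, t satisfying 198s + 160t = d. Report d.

Repeated division:
198 = 1*160 + 38
160 = 4*38 + 8
38 = 4*8 + 6
8 = 1*6 + 2
6 = 3*2 + 0
gcd(198, 160) = 2.
Working backward:
2 = 8 − 6
2 = −38 + 5·8
2 = 5·160 − 21·38
2 = −21·198 + 26·160
So 2 = (-21)·198 + (26)·160.

2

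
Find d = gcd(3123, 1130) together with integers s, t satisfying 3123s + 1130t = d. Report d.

Euclidean algorithm:
3123 = 2*1130 + 863
1130 = 1*863 + 267
863 = 3*267 + 62
267 = 4*62 + 19
62 = 3*19 + 5
19 = 3*5 + 4
5 = 1*4 + 1
4 = 4*1 + 0
gcd(3123, 1130) = 1.
Express as a combination:
1 = 5 − 4
1 = −19 + 4·5
1 = 4·62 − 13·19
1 = −13·267 + 56·62
1 = 56·863 − 181·267
1 = −181·1130 + 237·863
1 = 237·3123 − 655·1130
So 1 = (237)·3123 + (-655)·1130.

1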